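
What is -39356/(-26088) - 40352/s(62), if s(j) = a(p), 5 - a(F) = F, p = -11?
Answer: -16438645/6522 ≈ -2520.5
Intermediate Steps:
a(F) = 5 - F
s(j) = 16 (s(j) = 5 - 1*(-11) = 5 + 11 = 16)
-39356/(-26088) - 40352/s(62) = -39356/(-26088) - 40352/16 = -39356*(-1/26088) - 40352*1/16 = 9839/6522 - 2522 = -16438645/6522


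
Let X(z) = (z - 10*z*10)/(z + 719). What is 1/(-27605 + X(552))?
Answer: -1271/35140603 ≈ -3.6169e-5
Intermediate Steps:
X(z) = -99*z/(719 + z) (X(z) = (z - 100*z)/(719 + z) = (-99*z)/(719 + z) = -99*z/(719 + z))
1/(-27605 + X(552)) = 1/(-27605 - 99*552/(719 + 552)) = 1/(-27605 - 99*552/1271) = 1/(-27605 - 99*552*1/1271) = 1/(-27605 - 54648/1271) = 1/(-35140603/1271) = -1271/35140603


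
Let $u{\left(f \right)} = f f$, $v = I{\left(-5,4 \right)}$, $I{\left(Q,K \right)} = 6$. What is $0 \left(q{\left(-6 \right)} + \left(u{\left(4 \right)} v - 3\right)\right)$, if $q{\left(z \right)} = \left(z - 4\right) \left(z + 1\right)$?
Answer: $0$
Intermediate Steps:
$v = 6$
$u{\left(f \right)} = f^{2}$
$q{\left(z \right)} = \left(1 + z\right) \left(-4 + z\right)$ ($q{\left(z \right)} = \left(-4 + z\right) \left(1 + z\right) = \left(1 + z\right) \left(-4 + z\right)$)
$0 \left(q{\left(-6 \right)} + \left(u{\left(4 \right)} v - 3\right)\right) = 0 \left(\left(-4 + \left(-6\right)^{2} - -18\right) - \left(3 - 4^{2} \cdot 6\right)\right) = 0 \left(\left(-4 + 36 + 18\right) + \left(16 \cdot 6 - 3\right)\right) = 0 \left(50 + \left(96 - 3\right)\right) = 0 \left(50 + 93\right) = 0 \cdot 143 = 0$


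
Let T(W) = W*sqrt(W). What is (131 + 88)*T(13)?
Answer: 2847*sqrt(13) ≈ 10265.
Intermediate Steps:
T(W) = W**(3/2)
(131 + 88)*T(13) = (131 + 88)*13**(3/2) = 219*(13*sqrt(13)) = 2847*sqrt(13)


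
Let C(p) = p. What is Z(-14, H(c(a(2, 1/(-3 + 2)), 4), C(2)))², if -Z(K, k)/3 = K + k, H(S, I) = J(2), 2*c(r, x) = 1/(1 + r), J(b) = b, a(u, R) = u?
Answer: 1296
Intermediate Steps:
c(r, x) = 1/(2*(1 + r))
H(S, I) = 2
Z(K, k) = -3*K - 3*k (Z(K, k) = -3*(K + k) = -3*K - 3*k)
Z(-14, H(c(a(2, 1/(-3 + 2)), 4), C(2)))² = (-3*(-14) - 3*2)² = (42 - 6)² = 36² = 1296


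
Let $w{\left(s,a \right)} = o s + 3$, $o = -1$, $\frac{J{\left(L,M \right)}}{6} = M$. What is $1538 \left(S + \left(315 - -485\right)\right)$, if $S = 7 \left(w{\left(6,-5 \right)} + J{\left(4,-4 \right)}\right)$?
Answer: $939718$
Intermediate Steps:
$J{\left(L,M \right)} = 6 M$
$w{\left(s,a \right)} = 3 - s$ ($w{\left(s,a \right)} = - s + 3 = 3 - s$)
$S = -189$ ($S = 7 \left(\left(3 - 6\right) + 6 \left(-4\right)\right) = 7 \left(\left(3 - 6\right) - 24\right) = 7 \left(-3 - 24\right) = 7 \left(-27\right) = -189$)
$1538 \left(S + \left(315 - -485\right)\right) = 1538 \left(-189 + \left(315 - -485\right)\right) = 1538 \left(-189 + \left(315 + 485\right)\right) = 1538 \left(-189 + 800\right) = 1538 \cdot 611 = 939718$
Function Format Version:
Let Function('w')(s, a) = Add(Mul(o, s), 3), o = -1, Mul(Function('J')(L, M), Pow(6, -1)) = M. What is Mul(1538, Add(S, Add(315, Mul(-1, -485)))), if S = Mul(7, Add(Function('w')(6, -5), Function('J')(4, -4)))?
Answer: 939718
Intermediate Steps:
Function('J')(L, M) = Mul(6, M)
Function('w')(s, a) = Add(3, Mul(-1, s)) (Function('w')(s, a) = Add(Mul(-1, s), 3) = Add(3, Mul(-1, s)))
S = -189 (S = Mul(7, Add(Add(3, Mul(-1, 6)), Mul(6, -4))) = Mul(7, Add(Add(3, -6), -24)) = Mul(7, Add(-3, -24)) = Mul(7, -27) = -189)
Mul(1538, Add(S, Add(315, Mul(-1, -485)))) = Mul(1538, Add(-189, Add(315, Mul(-1, -485)))) = Mul(1538, Add(-189, Add(315, 485))) = Mul(1538, Add(-189, 800)) = Mul(1538, 611) = 939718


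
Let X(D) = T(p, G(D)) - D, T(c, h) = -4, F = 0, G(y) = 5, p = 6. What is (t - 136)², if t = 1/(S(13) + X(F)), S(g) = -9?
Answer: 3129361/169 ≈ 18517.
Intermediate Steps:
X(D) = -4 - D
t = -1/13 (t = 1/(-9 + (-4 - 1*0)) = 1/(-9 + (-4 + 0)) = 1/(-9 - 4) = 1/(-13) = -1/13 ≈ -0.076923)
(t - 136)² = (-1/13 - 136)² = (-1769/13)² = 3129361/169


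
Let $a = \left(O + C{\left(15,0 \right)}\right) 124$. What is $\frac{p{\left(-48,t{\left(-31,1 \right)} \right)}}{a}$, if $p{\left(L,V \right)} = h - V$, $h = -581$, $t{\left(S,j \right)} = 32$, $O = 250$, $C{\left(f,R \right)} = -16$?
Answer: $- \frac{613}{29016} \approx -0.021126$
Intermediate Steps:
$p{\left(L,V \right)} = -581 - V$
$a = 29016$ ($a = \left(250 - 16\right) 124 = 234 \cdot 124 = 29016$)
$\frac{p{\left(-48,t{\left(-31,1 \right)} \right)}}{a} = \frac{-581 - 32}{29016} = \left(-581 - 32\right) \frac{1}{29016} = \left(-613\right) \frac{1}{29016} = - \frac{613}{29016}$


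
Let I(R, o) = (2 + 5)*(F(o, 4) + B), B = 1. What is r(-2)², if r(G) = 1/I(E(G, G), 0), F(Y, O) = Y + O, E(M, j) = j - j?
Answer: 1/1225 ≈ 0.00081633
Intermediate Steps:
E(M, j) = 0
F(Y, O) = O + Y
I(R, o) = 35 + 7*o (I(R, o) = (2 + 5)*((4 + o) + 1) = 7*(5 + o) = 35 + 7*o)
r(G) = 1/35 (r(G) = 1/(35 + 7*0) = 1/(35 + 0) = 1/35)
r(-2)² = (1/35)² = 1/1225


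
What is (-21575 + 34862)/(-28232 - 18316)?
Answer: -4429/15516 ≈ -0.28545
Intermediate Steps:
(-21575 + 34862)/(-28232 - 18316) = 13287/(-46548) = 13287*(-1/46548) = -4429/15516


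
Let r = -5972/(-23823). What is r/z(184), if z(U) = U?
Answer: 1493/1095858 ≈ 0.0013624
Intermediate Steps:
r = 5972/23823 (r = -5972*(-1/23823) = 5972/23823 ≈ 0.25068)
r/z(184) = (5972/23823)/184 = (5972/23823)*(1/184) = 1493/1095858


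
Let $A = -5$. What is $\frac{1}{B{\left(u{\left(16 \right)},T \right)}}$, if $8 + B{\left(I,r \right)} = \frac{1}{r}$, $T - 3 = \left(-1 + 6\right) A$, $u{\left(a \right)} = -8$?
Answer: $- \frac{22}{177} \approx -0.12429$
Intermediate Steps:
$T = -22$ ($T = 3 + \left(-1 + 6\right) \left(-5\right) = 3 + 5 \left(-5\right) = 3 - 25 = -22$)
$B{\left(I,r \right)} = -8 + \frac{1}{r}$
$\frac{1}{B{\left(u{\left(16 \right)},T \right)}} = \frac{1}{-8 + \frac{1}{-22}} = \frac{1}{-8 - \frac{1}{22}} = \frac{1}{- \frac{177}{22}} = - \frac{22}{177}$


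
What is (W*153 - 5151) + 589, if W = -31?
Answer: -9305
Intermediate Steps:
(W*153 - 5151) + 589 = (-31*153 - 5151) + 589 = (-4743 - 5151) + 589 = -9894 + 589 = -9305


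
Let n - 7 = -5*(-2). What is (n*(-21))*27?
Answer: -9639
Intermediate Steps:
n = 17 (n = 7 - 5*(-2) = 7 + 10 = 17)
(n*(-21))*27 = (17*(-21))*27 = -357*27 = -9639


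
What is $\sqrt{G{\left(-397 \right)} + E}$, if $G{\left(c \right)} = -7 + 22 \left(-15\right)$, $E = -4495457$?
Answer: $i \sqrt{4495794} \approx 2120.3 i$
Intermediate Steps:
$G{\left(c \right)} = -337$ ($G{\left(c \right)} = -7 - 330 = -337$)
$\sqrt{G{\left(-397 \right)} + E} = \sqrt{-337 - 4495457} = \sqrt{-4495794} = i \sqrt{4495794}$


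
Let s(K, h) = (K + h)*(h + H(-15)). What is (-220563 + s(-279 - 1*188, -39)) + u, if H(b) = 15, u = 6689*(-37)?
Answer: -455912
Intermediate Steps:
u = -247493
s(K, h) = (15 + h)*(K + h) (s(K, h) = (K + h)*(h + 15) = (K + h)*(15 + h) = (15 + h)*(K + h))
(-220563 + s(-279 - 1*188, -39)) + u = (-220563 + ((-39)² + 15*(-279 - 1*188) + 15*(-39) + (-279 - 1*188)*(-39))) - 247493 = (-220563 + (1521 + 15*(-279 - 188) - 585 + (-279 - 188)*(-39))) - 247493 = (-220563 + (1521 + 15*(-467) - 585 - 467*(-39))) - 247493 = (-220563 + (1521 - 7005 - 585 + 18213)) - 247493 = (-220563 + 12144) - 247493 = -208419 - 247493 = -455912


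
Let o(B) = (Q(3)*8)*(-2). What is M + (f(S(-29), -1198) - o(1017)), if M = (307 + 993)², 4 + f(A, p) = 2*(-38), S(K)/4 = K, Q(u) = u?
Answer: 1689968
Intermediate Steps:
S(K) = 4*K
f(A, p) = -80 (f(A, p) = -4 + 2*(-38) = -4 - 76 = -80)
M = 1690000 (M = 1300² = 1690000)
o(B) = -48 (o(B) = (3*8)*(-2) = 24*(-2) = -48)
M + (f(S(-29), -1198) - o(1017)) = 1690000 + (-80 - 1*(-48)) = 1690000 + (-80 + 48) = 1690000 - 32 = 1689968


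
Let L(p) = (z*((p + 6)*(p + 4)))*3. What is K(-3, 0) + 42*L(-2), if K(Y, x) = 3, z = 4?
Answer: 4035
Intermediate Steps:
L(p) = 12*(4 + p)*(6 + p) (L(p) = (4*((p + 6)*(p + 4)))*3 = (4*((6 + p)*(4 + p)))*3 = (4*((4 + p)*(6 + p)))*3 = (4*(4 + p)*(6 + p))*3 = 12*(4 + p)*(6 + p))
K(-3, 0) + 42*L(-2) = 3 + 42*(288 + 12*(-2)**2 + 120*(-2)) = 3 + 42*(288 + 12*4 - 240) = 3 + 42*(288 + 48 - 240) = 3 + 42*96 = 3 + 4032 = 4035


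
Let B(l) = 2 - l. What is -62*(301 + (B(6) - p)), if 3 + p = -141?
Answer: -27342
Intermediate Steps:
p = -144 (p = -3 - 141 = -144)
-62*(301 + (B(6) - p)) = -62*(301 + ((2 - 1*6) - 1*(-144))) = -62*(301 + ((2 - 6) + 144)) = -62*(301 + (-4 + 144)) = -62*(301 + 140) = -62*441 = -27342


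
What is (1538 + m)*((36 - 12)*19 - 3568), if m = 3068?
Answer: -14333872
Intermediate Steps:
(1538 + m)*((36 - 12)*19 - 3568) = (1538 + 3068)*((36 - 12)*19 - 3568) = 4606*(24*19 - 3568) = 4606*(456 - 3568) = 4606*(-3112) = -14333872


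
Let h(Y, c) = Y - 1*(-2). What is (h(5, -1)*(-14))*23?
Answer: -2254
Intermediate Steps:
h(Y, c) = 2 + Y (h(Y, c) = Y + 2 = 2 + Y)
(h(5, -1)*(-14))*23 = ((2 + 5)*(-14))*23 = (7*(-14))*23 = -98*23 = -2254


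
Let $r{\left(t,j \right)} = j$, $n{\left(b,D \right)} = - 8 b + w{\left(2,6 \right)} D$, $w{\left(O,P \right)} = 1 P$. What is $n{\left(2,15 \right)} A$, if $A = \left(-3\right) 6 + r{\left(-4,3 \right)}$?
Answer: $-1110$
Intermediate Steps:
$w{\left(O,P \right)} = P$
$n{\left(b,D \right)} = - 8 b + 6 D$
$A = -15$ ($A = \left(-3\right) 6 + 3 = -18 + 3 = -15$)
$n{\left(2,15 \right)} A = \left(\left(-8\right) 2 + 6 \cdot 15\right) \left(-15\right) = \left(-16 + 90\right) \left(-15\right) = 74 \left(-15\right) = -1110$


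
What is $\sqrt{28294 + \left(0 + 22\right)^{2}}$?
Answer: $\sqrt{28778} \approx 169.64$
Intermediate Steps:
$\sqrt{28294 + \left(0 + 22\right)^{2}} = \sqrt{28294 + 22^{2}} = \sqrt{28294 + 484} = \sqrt{28778}$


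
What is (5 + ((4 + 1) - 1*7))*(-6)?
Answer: -18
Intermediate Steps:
(5 + ((4 + 1) - 1*7))*(-6) = (5 + (5 - 7))*(-6) = (5 - 2)*(-6) = 3*(-6) = -18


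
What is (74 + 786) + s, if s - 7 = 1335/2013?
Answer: 582202/671 ≈ 867.66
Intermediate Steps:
s = 5142/671 (s = 7 + 1335/2013 = 7 + 1335*(1/2013) = 7 + 445/671 = 5142/671 ≈ 7.6632)
(74 + 786) + s = (74 + 786) + 5142/671 = 860 + 5142/671 = 582202/671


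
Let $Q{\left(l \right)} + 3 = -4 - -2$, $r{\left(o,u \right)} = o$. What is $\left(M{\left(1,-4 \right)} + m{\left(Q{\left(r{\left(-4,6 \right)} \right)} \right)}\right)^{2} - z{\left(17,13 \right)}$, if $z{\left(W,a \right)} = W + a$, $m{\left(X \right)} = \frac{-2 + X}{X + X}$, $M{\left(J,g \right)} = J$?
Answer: $- \frac{2711}{100} \approx -27.11$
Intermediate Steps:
$Q{\left(l \right)} = -5$ ($Q{\left(l \right)} = -3 - 2 = -5$)
$m{\left(X \right)} = \frac{-2 + X}{2 X}$
$\left(M{\left(1,-4 \right)} + m{\left(Q{\left(r{\left(-4,6 \right)} \right)} \right)}\right)^{2} - z{\left(17,13 \right)} = \left(1 + \frac{-2 - 5}{2 \left(-5\right)}\right)^{2} - \left(17 + 13\right) = \left(1 + \frac{1}{2} \left(- \frac{1}{5}\right) \left(-7\right)\right)^{2} - 30 = \left(1 + \frac{7}{10}\right)^{2} - 30 = \left(\frac{17}{10}\right)^{2} - 30 = \frac{289}{100} - 30 = - \frac{2711}{100}$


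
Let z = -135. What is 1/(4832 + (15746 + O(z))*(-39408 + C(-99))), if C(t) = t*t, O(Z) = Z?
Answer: -1/462190045 ≈ -2.1636e-9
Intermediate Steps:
C(t) = t**2
1/(4832 + (15746 + O(z))*(-39408 + C(-99))) = 1/(4832 + (15746 - 135)*(-39408 + (-99)**2)) = 1/(4832 + 15611*(-39408 + 9801)) = 1/(4832 + 15611*(-29607)) = 1/(4832 - 462194877) = 1/(-462190045) = -1/462190045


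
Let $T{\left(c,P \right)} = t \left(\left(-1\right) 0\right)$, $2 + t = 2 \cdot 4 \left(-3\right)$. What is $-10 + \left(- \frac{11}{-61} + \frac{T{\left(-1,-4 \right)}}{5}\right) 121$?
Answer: $\frac{721}{61} \approx 11.82$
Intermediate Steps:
$t = -26$ ($t = -2 + 2 \cdot 4 \left(-3\right) = -2 + 8 \left(-3\right) = -2 - 24 = -26$)
$T{\left(c,P \right)} = 0$ ($T{\left(c,P \right)} = - 26 \left(\left(-1\right) 0\right) = \left(-26\right) 0 = 0$)
$-10 + \left(- \frac{11}{-61} + \frac{T{\left(-1,-4 \right)}}{5}\right) 121 = -10 + \left(- \frac{11}{-61} + \frac{0}{5}\right) 121 = -10 + \left(\left(-11\right) \left(- \frac{1}{61}\right) + 0 \cdot \frac{1}{5}\right) 121 = -10 + \left(\frac{11}{61} + 0\right) 121 = -10 + \frac{11}{61} \cdot 121 = -10 + \frac{1331}{61} = \frac{721}{61}$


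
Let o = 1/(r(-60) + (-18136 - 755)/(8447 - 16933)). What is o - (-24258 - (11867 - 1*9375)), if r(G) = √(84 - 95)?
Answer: 30736018298776/1149004037 - 72012196*I*√11/1149004037 ≈ 26750.0 - 0.20786*I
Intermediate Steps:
r(G) = I*√11 (r(G) = √(-11) = I*√11)
o = 1/(18891/8486 + I*√11) (o = 1/(I*√11 + (-18136 - 755)/(8447 - 16933)) = 1/(I*√11 - 18891/(-8486)) = 1/(I*√11 - 18891*(-1/8486)) = 1/(I*√11 + 18891/8486) = 1/(18891/8486 + I*√11) ≈ 0.13952 - 0.20786*I)
o - (-24258 - (11867 - 1*9375)) = (160309026/1149004037 - 72012196*I*√11/1149004037) - (-24258 - (11867 - 1*9375)) = (160309026/1149004037 - 72012196*I*√11/1149004037) - (-24258 - (11867 - 9375)) = (160309026/1149004037 - 72012196*I*√11/1149004037) - (-24258 - 1*2492) = (160309026/1149004037 - 72012196*I*√11/1149004037) - (-24258 - 2492) = (160309026/1149004037 - 72012196*I*√11/1149004037) - 1*(-26750) = (160309026/1149004037 - 72012196*I*√11/1149004037) + 26750 = 30736018298776/1149004037 - 72012196*I*√11/1149004037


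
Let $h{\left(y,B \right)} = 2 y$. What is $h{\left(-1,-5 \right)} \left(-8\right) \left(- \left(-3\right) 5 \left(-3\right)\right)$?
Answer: $-720$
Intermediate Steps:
$h{\left(-1,-5 \right)} \left(-8\right) \left(- \left(-3\right) 5 \left(-3\right)\right) = 2 \left(-1\right) \left(-8\right) \left(- \left(-3\right) 5 \left(-3\right)\right) = \left(-2\right) \left(-8\right) \left(- \left(-15\right) \left(-3\right)\right) = 16 \left(\left(-1\right) 45\right) = 16 \left(-45\right) = -720$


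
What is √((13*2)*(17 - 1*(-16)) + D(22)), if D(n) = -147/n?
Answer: 3*√45782/22 ≈ 29.177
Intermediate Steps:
√((13*2)*(17 - 1*(-16)) + D(22)) = √((13*2)*(17 - 1*(-16)) - 147/22) = √(26*(17 + 16) - 147*1/22) = √(26*33 - 147/22) = √(858 - 147/22) = √(18729/22) = 3*√45782/22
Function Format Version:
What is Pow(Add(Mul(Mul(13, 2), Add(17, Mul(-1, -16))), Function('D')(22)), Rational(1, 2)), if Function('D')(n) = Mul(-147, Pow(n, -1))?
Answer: Mul(Rational(3, 22), Pow(45782, Rational(1, 2))) ≈ 29.177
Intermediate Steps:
Pow(Add(Mul(Mul(13, 2), Add(17, Mul(-1, -16))), Function('D')(22)), Rational(1, 2)) = Pow(Add(Mul(Mul(13, 2), Add(17, Mul(-1, -16))), Mul(-147, Pow(22, -1))), Rational(1, 2)) = Pow(Add(Mul(26, Add(17, 16)), Mul(-147, Rational(1, 22))), Rational(1, 2)) = Pow(Add(Mul(26, 33), Rational(-147, 22)), Rational(1, 2)) = Pow(Add(858, Rational(-147, 22)), Rational(1, 2)) = Pow(Rational(18729, 22), Rational(1, 2)) = Mul(Rational(3, 22), Pow(45782, Rational(1, 2)))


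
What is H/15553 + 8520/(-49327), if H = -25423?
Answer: -1386551881/767182831 ≈ -1.8073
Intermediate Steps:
H/15553 + 8520/(-49327) = -25423/15553 + 8520/(-49327) = -25423*1/15553 + 8520*(-1/49327) = -25423/15553 - 8520/49327 = -1386551881/767182831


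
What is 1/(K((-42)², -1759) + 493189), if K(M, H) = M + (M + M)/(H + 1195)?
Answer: 47/23262497 ≈ 2.0204e-6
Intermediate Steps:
K(M, H) = M + 2*M/(1195 + H) (K(M, H) = M + (2*M)/(1195 + H) = M + 2*M/(1195 + H))
1/(K((-42)², -1759) + 493189) = 1/((-42)²*(1197 - 1759)/(1195 - 1759) + 493189) = 1/(1764*(-562)/(-564) + 493189) = 1/(1764*(-1/564)*(-562) + 493189) = 1/(82614/47 + 493189) = 1/(23262497/47) = 47/23262497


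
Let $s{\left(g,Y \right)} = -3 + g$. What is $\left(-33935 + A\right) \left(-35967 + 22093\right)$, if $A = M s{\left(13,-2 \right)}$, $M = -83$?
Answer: $482329610$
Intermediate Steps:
$A = -830$ ($A = - 83 \left(-3 + 13\right) = \left(-83\right) 10 = -830$)
$\left(-33935 + A\right) \left(-35967 + 22093\right) = \left(-33935 - 830\right) \left(-35967 + 22093\right) = \left(-34765\right) \left(-13874\right) = 482329610$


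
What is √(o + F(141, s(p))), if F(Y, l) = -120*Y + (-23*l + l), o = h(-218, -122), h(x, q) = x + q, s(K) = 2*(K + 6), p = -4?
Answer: 2*I*√4337 ≈ 131.71*I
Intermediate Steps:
s(K) = 12 + 2*K (s(K) = 2*(6 + K) = 12 + 2*K)
h(x, q) = q + x
o = -340 (o = -122 - 218 = -340)
F(Y, l) = -120*Y - 22*l
√(o + F(141, s(p))) = √(-340 + (-120*141 - 22*(12 + 2*(-4)))) = √(-340 + (-16920 - 22*(12 - 8))) = √(-340 + (-16920 - 22*4)) = √(-340 + (-16920 - 88)) = √(-340 - 17008) = √(-17348) = 2*I*√4337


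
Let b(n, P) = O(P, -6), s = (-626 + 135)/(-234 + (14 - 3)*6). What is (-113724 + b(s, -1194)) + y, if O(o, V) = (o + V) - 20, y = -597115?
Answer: -712059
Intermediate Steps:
s = 491/168 (s = -491/(-234 + 11*6) = -491/(-234 + 66) = -491/(-168) = -491*(-1/168) = 491/168 ≈ 2.9226)
O(o, V) = -20 + V + o (O(o, V) = (V + o) - 20 = -20 + V + o)
b(n, P) = -26 + P (b(n, P) = -20 - 6 + P = -26 + P)
(-113724 + b(s, -1194)) + y = (-113724 + (-26 - 1194)) - 597115 = (-113724 - 1220) - 597115 = -114944 - 597115 = -712059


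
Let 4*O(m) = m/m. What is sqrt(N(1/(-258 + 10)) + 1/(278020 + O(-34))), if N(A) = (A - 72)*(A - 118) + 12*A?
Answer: sqrt(646289939859473643665)/275796088 ≈ 92.178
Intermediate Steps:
O(m) = 1/4 (O(m) = (m/m)/4 = (1/4)*1 = 1/4)
N(A) = 12*A + (-118 + A)*(-72 + A) (N(A) = (-72 + A)*(-118 + A) + 12*A = (-118 + A)*(-72 + A) + 12*A = 12*A + (-118 + A)*(-72 + A))
sqrt(N(1/(-258 + 10)) + 1/(278020 + O(-34))) = sqrt((8496 + (1/(-258 + 10))**2 - 178/(-258 + 10)) + 1/(278020 + 1/4)) = sqrt((8496 + (1/(-248))**2 - 178/(-248)) + 1/(1112081/4)) = sqrt((8496 + (-1/248)**2 - 178*(-1/248)) + 4/1112081) = sqrt((8496 + 1/61504 + 89/124) + 4/1112081) = sqrt(522582129/61504 + 4/1112081) = sqrt(581153656846465/68397429824) = sqrt(646289939859473643665)/275796088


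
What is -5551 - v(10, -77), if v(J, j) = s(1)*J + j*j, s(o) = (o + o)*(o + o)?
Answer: -11520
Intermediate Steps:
s(o) = 4*o² (s(o) = (2*o)*(2*o) = 4*o²)
v(J, j) = j² + 4*J (v(J, j) = (4*1²)*J + j*j = (4*1)*J + j² = 4*J + j² = j² + 4*J)
-5551 - v(10, -77) = -5551 - ((-77)² + 4*10) = -5551 - (5929 + 40) = -5551 - 1*5969 = -5551 - 5969 = -11520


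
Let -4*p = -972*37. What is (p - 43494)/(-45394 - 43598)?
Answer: 11501/29664 ≈ 0.38771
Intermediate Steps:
p = 8991 (p = -(-243)*37 = -¼*(-35964) = 8991)
(p - 43494)/(-45394 - 43598) = (8991 - 43494)/(-45394 - 43598) = -34503/(-88992) = -34503*(-1/88992) = 11501/29664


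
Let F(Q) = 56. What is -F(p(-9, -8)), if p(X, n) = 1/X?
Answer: -56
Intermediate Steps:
-F(p(-9, -8)) = -1*56 = -56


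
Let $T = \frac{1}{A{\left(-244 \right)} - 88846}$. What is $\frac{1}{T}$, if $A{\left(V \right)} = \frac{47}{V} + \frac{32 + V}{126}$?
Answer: $- \frac{1365769537}{15372} \approx -88848.0$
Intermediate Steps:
$A{\left(V \right)} = \frac{16}{63} + \frac{47}{V} + \frac{V}{126}$ ($A{\left(V \right)} = \frac{47}{V} + \left(32 + V\right) \frac{1}{126} = \frac{47}{V} + \left(\frac{16}{63} + \frac{V}{126}\right) = \frac{16}{63} + \frac{47}{V} + \frac{V}{126}$)
$T = - \frac{15372}{1365769537}$ ($T = \frac{1}{\frac{5922 - 244 \left(32 - 244\right)}{126 \left(-244\right)} - 88846} = \frac{1}{\frac{1}{126} \left(- \frac{1}{244}\right) \left(5922 - -51728\right) - 88846} = \frac{1}{\frac{1}{126} \left(- \frac{1}{244}\right) \left(5922 + 51728\right) - 88846} = \frac{1}{\frac{1}{126} \left(- \frac{1}{244}\right) 57650 - 88846} = \frac{1}{- \frac{28825}{15372} - 88846} = \frac{1}{- \frac{1365769537}{15372}} = - \frac{15372}{1365769537} \approx -1.1255 \cdot 10^{-5}$)
$\frac{1}{T} = \frac{1}{- \frac{15372}{1365769537}} = - \frac{1365769537}{15372}$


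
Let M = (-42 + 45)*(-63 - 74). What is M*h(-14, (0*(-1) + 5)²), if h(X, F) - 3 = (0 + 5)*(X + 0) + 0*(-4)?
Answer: 27537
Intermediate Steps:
h(X, F) = 3 + 5*X (h(X, F) = 3 + ((0 + 5)*(X + 0) + 0*(-4)) = 3 + (5*X + 0) = 3 + 5*X)
M = -411 (M = 3*(-137) = -411)
M*h(-14, (0*(-1) + 5)²) = -411*(3 + 5*(-14)) = -411*(3 - 70) = -411*(-67) = 27537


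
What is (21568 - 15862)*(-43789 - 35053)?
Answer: -449872452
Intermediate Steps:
(21568 - 15862)*(-43789 - 35053) = 5706*(-78842) = -449872452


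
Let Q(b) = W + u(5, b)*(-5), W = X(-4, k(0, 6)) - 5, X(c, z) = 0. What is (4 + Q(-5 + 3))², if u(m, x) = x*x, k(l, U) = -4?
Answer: 441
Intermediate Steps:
u(m, x) = x²
W = -5 (W = 0 - 5 = -5)
Q(b) = -5 - 5*b² (Q(b) = -5 + b²*(-5) = -5 - 5*b²)
(4 + Q(-5 + 3))² = (4 + (-5 - 5*(-5 + 3)²))² = (4 + (-5 - 5*(-2)²))² = (4 + (-5 - 5*4))² = (4 + (-5 - 20))² = (4 - 25)² = (-21)² = 441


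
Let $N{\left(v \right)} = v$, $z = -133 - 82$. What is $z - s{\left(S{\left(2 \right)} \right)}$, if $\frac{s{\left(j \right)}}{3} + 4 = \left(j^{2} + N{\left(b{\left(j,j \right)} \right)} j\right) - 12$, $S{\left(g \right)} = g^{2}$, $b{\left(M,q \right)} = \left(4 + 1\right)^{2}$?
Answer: $-515$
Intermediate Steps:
$b{\left(M,q \right)} = 25$ ($b{\left(M,q \right)} = 5^{2} = 25$)
$z = -215$ ($z = -133 - 82 = -215$)
$s{\left(j \right)} = -48 + 3 j^{2} + 75 j$ ($s{\left(j \right)} = -12 + 3 \left(\left(j^{2} + 25 j\right) - 12\right) = -12 + 3 \left(-12 + j^{2} + 25 j\right) = -12 + \left(-36 + 3 j^{2} + 75 j\right) = -48 + 3 j^{2} + 75 j$)
$z - s{\left(S{\left(2 \right)} \right)} = -215 - \left(-48 + 3 \left(2^{2}\right)^{2} + 75 \cdot 2^{2}\right) = -215 - \left(-48 + 3 \cdot 4^{2} + 75 \cdot 4\right) = -215 - \left(-48 + 3 \cdot 16 + 300\right) = -215 - \left(-48 + 48 + 300\right) = -215 - 300 = -515$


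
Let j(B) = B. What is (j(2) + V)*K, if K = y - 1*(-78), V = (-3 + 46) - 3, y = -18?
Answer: 2520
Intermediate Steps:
V = 40 (V = 43 - 3 = 40)
K = 60 (K = -18 - 1*(-78) = -18 + 78 = 60)
(j(2) + V)*K = (2 + 40)*60 = 42*60 = 2520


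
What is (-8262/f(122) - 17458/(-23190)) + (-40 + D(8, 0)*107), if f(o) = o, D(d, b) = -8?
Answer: -681102796/707295 ≈ -962.97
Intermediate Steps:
(-8262/f(122) - 17458/(-23190)) + (-40 + D(8, 0)*107) = (-8262/122 - 17458/(-23190)) + (-40 - 8*107) = (-8262*1/122 - 17458*(-1/23190)) + (-40 - 856) = (-4131/61 + 8729/11595) - 896 = -47366476/707295 - 896 = -681102796/707295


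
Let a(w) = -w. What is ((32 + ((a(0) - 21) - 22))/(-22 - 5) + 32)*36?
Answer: 3500/3 ≈ 1166.7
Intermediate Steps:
((32 + ((a(0) - 21) - 22))/(-22 - 5) + 32)*36 = ((32 + ((-1*0 - 21) - 22))/(-22 - 5) + 32)*36 = ((32 + ((0 - 21) - 22))/(-27) + 32)*36 = ((32 + (-21 - 22))*(-1/27) + 32)*36 = ((32 - 43)*(-1/27) + 32)*36 = (-11*(-1/27) + 32)*36 = (11/27 + 32)*36 = (875/27)*36 = 3500/3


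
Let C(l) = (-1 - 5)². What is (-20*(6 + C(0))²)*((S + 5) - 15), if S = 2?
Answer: 282240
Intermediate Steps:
C(l) = 36 (C(l) = (-6)² = 36)
(-20*(6 + C(0))²)*((S + 5) - 15) = (-20*(6 + 36)²)*((2 + 5) - 15) = (-20*42²)*(7 - 15) = -20*1764*(-8) = -35280*(-8) = 282240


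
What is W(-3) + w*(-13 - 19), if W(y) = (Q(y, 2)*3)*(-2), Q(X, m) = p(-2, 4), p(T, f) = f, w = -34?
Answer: 1064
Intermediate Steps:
Q(X, m) = 4
W(y) = -24 (W(y) = (4*3)*(-2) = 12*(-2) = -24)
W(-3) + w*(-13 - 19) = -24 - 34*(-13 - 19) = -24 - 34*(-32) = -24 + 1088 = 1064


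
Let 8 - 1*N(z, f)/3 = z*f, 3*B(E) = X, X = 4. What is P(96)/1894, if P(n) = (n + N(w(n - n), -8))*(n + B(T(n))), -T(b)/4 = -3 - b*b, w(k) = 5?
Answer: 11680/947 ≈ 12.334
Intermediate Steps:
T(b) = 12 + 4*b² (T(b) = -4*(-3 - b*b) = -4*(-3 - b²) = 12 + 4*b²)
B(E) = 4/3 (B(E) = (⅓)*4 = 4/3)
N(z, f) = 24 - 3*f*z (N(z, f) = 24 - 3*z*f = 24 - 3*f*z)
P(n) = (144 + n)*(4/3 + n) (P(n) = (n + (24 - 3*(-8)*5))*(n + 4/3) = (n + (24 + 120))*(4/3 + n) = (n + 144)*(4/3 + n) = (144 + n)*(4/3 + n))
P(96)/1894 = (192 + 96² + (436/3)*96)/1894 = (192 + 9216 + 13952)*(1/1894) = 23360*(1/1894) = 11680/947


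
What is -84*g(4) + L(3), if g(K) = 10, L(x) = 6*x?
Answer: -822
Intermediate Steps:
-84*g(4) + L(3) = -84*10 + 6*3 = -840 + 18 = -822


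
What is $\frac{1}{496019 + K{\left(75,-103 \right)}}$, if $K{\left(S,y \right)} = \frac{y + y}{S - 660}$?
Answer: $\frac{585}{290171321} \approx 2.0161 \cdot 10^{-6}$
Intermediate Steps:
$K{\left(S,y \right)} = \frac{2 y}{-660 + S}$
$\frac{1}{496019 + K{\left(75,-103 \right)}} = \frac{1}{496019 + 2 \left(-103\right) \frac{1}{-660 + 75}} = \frac{1}{496019 + 2 \left(-103\right) \frac{1}{-585}} = \frac{1}{496019 + 2 \left(-103\right) \left(- \frac{1}{585}\right)} = \frac{1}{496019 + \frac{206}{585}} = \frac{1}{\frac{290171321}{585}} = \frac{585}{290171321}$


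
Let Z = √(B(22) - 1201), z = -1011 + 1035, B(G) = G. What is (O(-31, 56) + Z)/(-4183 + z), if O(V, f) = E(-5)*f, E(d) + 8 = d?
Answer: 728/4159 - 3*I*√131/4159 ≈ 0.17504 - 0.008256*I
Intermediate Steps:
E(d) = -8 + d
O(V, f) = -13*f (O(V, f) = (-8 - 5)*f = -13*f)
z = 24
Z = 3*I*√131 (Z = √(22 - 1201) = √(-1179) = 3*I*√131 ≈ 34.337*I)
(O(-31, 56) + Z)/(-4183 + z) = (-13*56 + 3*I*√131)/(-4183 + 24) = (-728 + 3*I*√131)/(-4159) = (-728 + 3*I*√131)*(-1/4159) = 728/4159 - 3*I*√131/4159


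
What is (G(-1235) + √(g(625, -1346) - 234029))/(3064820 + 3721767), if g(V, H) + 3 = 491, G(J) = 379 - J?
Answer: 1614/6786587 + 3*I*√25949/6786587 ≈ 0.00023782 + 7.1208e-5*I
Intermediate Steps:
g(V, H) = 488 (g(V, H) = -3 + 491 = 488)
(G(-1235) + √(g(625, -1346) - 234029))/(3064820 + 3721767) = ((379 - 1*(-1235)) + √(488 - 234029))/(3064820 + 3721767) = ((379 + 1235) + √(-233541))/6786587 = (1614 + 3*I*√25949)*(1/6786587) = 1614/6786587 + 3*I*√25949/6786587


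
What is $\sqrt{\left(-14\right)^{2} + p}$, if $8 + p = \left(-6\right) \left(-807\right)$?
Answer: $\sqrt{5030} \approx 70.922$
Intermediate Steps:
$p = 4834$ ($p = -8 - -4842 = -8 + 4842 = 4834$)
$\sqrt{\left(-14\right)^{2} + p} = \sqrt{\left(-14\right)^{2} + 4834} = \sqrt{196 + 4834} = \sqrt{5030}$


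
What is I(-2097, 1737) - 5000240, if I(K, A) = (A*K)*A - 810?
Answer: -6332004443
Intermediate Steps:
I(K, A) = -810 + K*A**2 (I(K, A) = K*A**2 - 810 = -810 + K*A**2)
I(-2097, 1737) - 5000240 = (-810 - 2097*1737**2) - 5000240 = (-810 - 2097*3017169) - 5000240 = (-810 - 6327003393) - 5000240 = -6327004203 - 5000240 = -6332004443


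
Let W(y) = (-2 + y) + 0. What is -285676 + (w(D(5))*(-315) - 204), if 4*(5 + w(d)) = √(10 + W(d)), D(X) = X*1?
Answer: -284305 - 315*√13/4 ≈ -2.8459e+5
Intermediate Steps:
D(X) = X
W(y) = -2 + y
w(d) = -5 + √(8 + d)/4 (w(d) = -5 + √(10 + (-2 + d))/4 = -5 + √(8 + d)/4)
-285676 + (w(D(5))*(-315) - 204) = -285676 + ((-5 + √(8 + 5)/4)*(-315) - 204) = -285676 + ((-5 + √13/4)*(-315) - 204) = -285676 + ((1575 - 315*√13/4) - 204) = -285676 + (1371 - 315*√13/4) = -284305 - 315*√13/4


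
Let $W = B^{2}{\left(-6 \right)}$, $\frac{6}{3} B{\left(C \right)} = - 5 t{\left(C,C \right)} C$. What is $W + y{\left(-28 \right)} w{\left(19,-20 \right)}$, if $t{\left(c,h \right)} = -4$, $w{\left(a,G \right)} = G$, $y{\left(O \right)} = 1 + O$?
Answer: $4140$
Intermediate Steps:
$B{\left(C \right)} = 10 C$ ($B{\left(C \right)} = \frac{\left(-5\right) \left(-4\right) C}{2} = \frac{20 C}{2} = 10 C$)
$W = 3600$ ($W = \left(10 \left(-6\right)\right)^{2} = \left(-60\right)^{2} = 3600$)
$W + y{\left(-28 \right)} w{\left(19,-20 \right)} = 3600 + \left(1 - 28\right) \left(-20\right) = 3600 - -540 = 3600 + 540 = 4140$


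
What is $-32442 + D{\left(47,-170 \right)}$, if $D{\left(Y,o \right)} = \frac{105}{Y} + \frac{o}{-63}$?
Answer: $- \frac{96046157}{2961} \approx -32437.0$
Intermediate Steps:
$D{\left(Y,o \right)} = \frac{105}{Y} - \frac{o}{63}$ ($D{\left(Y,o \right)} = \frac{105}{Y} + o \left(- \frac{1}{63}\right) = \frac{105}{Y} - \frac{o}{63}$)
$-32442 + D{\left(47,-170 \right)} = -32442 + \left(\frac{105}{47} - - \frac{170}{63}\right) = -32442 + \left(105 \cdot \frac{1}{47} + \frac{170}{63}\right) = -32442 + \left(\frac{105}{47} + \frac{170}{63}\right) = -32442 + \frac{14605}{2961} = - \frac{96046157}{2961}$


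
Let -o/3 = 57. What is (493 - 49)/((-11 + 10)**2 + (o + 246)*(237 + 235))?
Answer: 444/35401 ≈ 0.012542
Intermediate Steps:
o = -171 (o = -3*57 = -171)
(493 - 49)/((-11 + 10)**2 + (o + 246)*(237 + 235)) = (493 - 49)/((-11 + 10)**2 + (-171 + 246)*(237 + 235)) = 444/((-1)**2 + 75*472) = 444/(1 + 35400) = 444/35401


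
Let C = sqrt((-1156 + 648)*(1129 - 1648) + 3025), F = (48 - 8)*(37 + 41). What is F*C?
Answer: 3120*sqrt(266677) ≈ 1.6112e+6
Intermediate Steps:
F = 3120 (F = 40*78 = 3120)
C = sqrt(266677) (C = sqrt(-508*(-519) + 3025) = sqrt(263652 + 3025) = sqrt(266677) ≈ 516.41)
F*C = 3120*sqrt(266677)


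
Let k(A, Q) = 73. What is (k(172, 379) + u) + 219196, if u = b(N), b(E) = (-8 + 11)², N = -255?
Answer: 219278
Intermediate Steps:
b(E) = 9 (b(E) = 3² = 9)
u = 9
(k(172, 379) + u) + 219196 = (73 + 9) + 219196 = 82 + 219196 = 219278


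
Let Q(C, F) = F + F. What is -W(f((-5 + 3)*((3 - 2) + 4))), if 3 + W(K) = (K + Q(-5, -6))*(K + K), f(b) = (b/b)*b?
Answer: -437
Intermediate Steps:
Q(C, F) = 2*F
f(b) = b (f(b) = 1*b = b)
W(K) = -3 + 2*K*(-12 + K) (W(K) = -3 + (K + 2*(-6))*(K + K) = -3 + (K - 12)*(2*K) = -3 + (-12 + K)*(2*K) = -3 + 2*K*(-12 + K))
-W(f((-5 + 3)*((3 - 2) + 4))) = -(-3 - 24*(-5 + 3)*((3 - 2) + 4) + 2*((-5 + 3)*((3 - 2) + 4))**2) = -(-3 - (-48)*(1 + 4) + 2*(-2*(1 + 4))**2) = -(-3 - (-48)*5 + 2*(-2*5)**2) = -(-3 - 24*(-10) + 2*(-10)**2) = -(-3 + 240 + 2*100) = -(-3 + 240 + 200) = -1*437 = -437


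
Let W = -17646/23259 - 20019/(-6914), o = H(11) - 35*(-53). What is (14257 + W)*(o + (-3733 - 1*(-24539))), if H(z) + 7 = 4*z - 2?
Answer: 8673846266521844/26802121 ≈ 3.2363e+8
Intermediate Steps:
H(z) = -9 + 4*z (H(z) = -7 + (4*z - 2) = -7 + (-2 + 4*z) = -9 + 4*z)
o = 1890 (o = (-9 + 4*11) - 35*(-53) = (-9 + 44) + 1855 = 35 + 1855 = 1890)
W = 114539159/53604242 (W = -17646*1/23259 - 20019*(-1/6914) = -5882/7753 + 20019/6914 = 114539159/53604242 ≈ 2.1368)
(14257 + W)*(o + (-3733 - 1*(-24539))) = (14257 + 114539159/53604242)*(1890 + (-3733 - 1*(-24539))) = 764350217353*(1890 + (-3733 + 24539))/53604242 = 764350217353*(1890 + 20806)/53604242 = (764350217353/53604242)*22696 = 8673846266521844/26802121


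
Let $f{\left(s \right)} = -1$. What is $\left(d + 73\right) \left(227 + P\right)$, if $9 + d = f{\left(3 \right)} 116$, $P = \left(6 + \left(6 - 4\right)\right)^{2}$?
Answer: $-15132$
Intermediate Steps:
$P = 64$ ($P = \left(6 + \left(6 - 4\right)\right)^{2} = \left(6 + 2\right)^{2} = 8^{2} = 64$)
$d = -125$ ($d = -9 - 116 = -125$)
$\left(d + 73\right) \left(227 + P\right) = \left(-125 + 73\right) \left(227 + 64\right) = \left(-52\right) 291 = -15132$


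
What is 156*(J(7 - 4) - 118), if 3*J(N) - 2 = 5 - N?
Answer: -18200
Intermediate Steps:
J(N) = 7/3 - N/3 (J(N) = 2/3 + (5 - N)/3 = 2/3 + (5/3 - N/3) = 7/3 - N/3)
156*(J(7 - 4) - 118) = 156*((7/3 - (7 - 4)/3) - 118) = 156*((7/3 - 1/3*3) - 118) = 156*((7/3 - 1) - 118) = 156*(4/3 - 118) = 156*(-350/3) = -18200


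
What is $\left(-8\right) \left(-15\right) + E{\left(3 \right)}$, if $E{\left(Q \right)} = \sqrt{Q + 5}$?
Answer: $120 + 2 \sqrt{2} \approx 122.83$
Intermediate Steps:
$E{\left(Q \right)} = \sqrt{5 + Q}$
$\left(-8\right) \left(-15\right) + E{\left(3 \right)} = \left(-8\right) \left(-15\right) + \sqrt{5 + 3} = 120 + \sqrt{8} = 120 + 2 \sqrt{2}$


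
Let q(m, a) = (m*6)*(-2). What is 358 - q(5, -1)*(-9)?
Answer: -182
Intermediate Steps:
q(m, a) = -12*m (q(m, a) = (6*m)*(-2) = -12*m)
358 - q(5, -1)*(-9) = 358 - (-12*5)*(-9) = 358 - (-60)*(-9) = 358 - 1*540 = 358 - 540 = -182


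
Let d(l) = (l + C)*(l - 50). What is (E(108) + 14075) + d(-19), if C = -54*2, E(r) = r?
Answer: 22946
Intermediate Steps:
C = -108
d(l) = (-108 + l)*(-50 + l) (d(l) = (l - 108)*(l - 50) = (-108 + l)*(-50 + l))
(E(108) + 14075) + d(-19) = (108 + 14075) + (5400 + (-19)² - 158*(-19)) = 14183 + (5400 + 361 + 3002) = 14183 + 8763 = 22946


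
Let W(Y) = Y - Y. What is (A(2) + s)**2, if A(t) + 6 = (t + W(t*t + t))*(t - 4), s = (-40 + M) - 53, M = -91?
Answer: 37636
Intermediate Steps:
s = -184 (s = (-40 - 91) - 53 = -131 - 53 = -184)
W(Y) = 0
A(t) = -6 + t*(-4 + t) (A(t) = -6 + (t + 0)*(t - 4) = -6 + t*(-4 + t))
(A(2) + s)**2 = ((-6 + 2**2 - 4*2) - 184)**2 = ((-6 + 4 - 8) - 184)**2 = (-10 - 184)**2 = (-194)**2 = 37636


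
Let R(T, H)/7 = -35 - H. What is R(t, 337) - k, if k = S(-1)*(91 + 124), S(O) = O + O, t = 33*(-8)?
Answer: -2174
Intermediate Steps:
t = -264
R(T, H) = -245 - 7*H (R(T, H) = 7*(-35 - H) = -245 - 7*H)
S(O) = 2*O
k = -430 (k = (2*(-1))*(91 + 124) = -2*215 = -430)
R(t, 337) - k = (-245 - 7*337) - 1*(-430) = (-245 - 2359) + 430 = -2604 + 430 = -2174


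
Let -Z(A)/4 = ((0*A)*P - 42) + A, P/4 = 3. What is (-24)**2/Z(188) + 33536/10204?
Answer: 428360/186223 ≈ 2.3003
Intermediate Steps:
P = 12 (P = 4*3 = 12)
Z(A) = 168 - 4*A (Z(A) = -4*(((0*A)*12 - 42) + A) = -4*((0*12 - 42) + A) = -4*((0 - 42) + A) = -4*(-42 + A) = 168 - 4*A)
(-24)**2/Z(188) + 33536/10204 = (-24)**2/(168 - 4*188) + 33536/10204 = 576/(168 - 752) + 33536*(1/10204) = 576/(-584) + 8384/2551 = 576*(-1/584) + 8384/2551 = -72/73 + 8384/2551 = 428360/186223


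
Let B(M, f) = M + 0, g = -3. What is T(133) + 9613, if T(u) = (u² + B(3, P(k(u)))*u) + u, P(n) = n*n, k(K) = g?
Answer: 27834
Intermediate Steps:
k(K) = -3
P(n) = n²
B(M, f) = M
T(u) = u² + 4*u (T(u) = (u² + 3*u) + u = u² + 4*u)
T(133) + 9613 = 133*(4 + 133) + 9613 = 133*137 + 9613 = 18221 + 9613 = 27834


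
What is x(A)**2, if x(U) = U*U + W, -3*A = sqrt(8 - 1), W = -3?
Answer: 400/81 ≈ 4.9383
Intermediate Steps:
A = -sqrt(7)/3 (A = -sqrt(8 - 1)/3 = -sqrt(7)/3 ≈ -0.88192)
x(U) = -3 + U**2 (x(U) = U*U - 3 = U**2 - 3 = -3 + U**2)
x(A)**2 = (-3 + (-sqrt(7)/3)**2)**2 = (-3 + 7/9)**2 = (-20/9)**2 = 400/81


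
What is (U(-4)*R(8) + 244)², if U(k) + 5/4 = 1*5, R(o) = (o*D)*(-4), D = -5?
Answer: 712336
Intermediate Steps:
R(o) = 20*o (R(o) = (o*(-5))*(-4) = -5*o*(-4) = 20*o)
U(k) = 15/4 (U(k) = -5/4 + 1*5 = -5/4 + 5 = 15/4)
(U(-4)*R(8) + 244)² = (15*(20*8)/4 + 244)² = ((15/4)*160 + 244)² = (600 + 244)² = 844² = 712336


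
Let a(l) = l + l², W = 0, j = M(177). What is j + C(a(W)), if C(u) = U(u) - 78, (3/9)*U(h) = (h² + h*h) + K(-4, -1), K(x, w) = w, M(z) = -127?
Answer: -208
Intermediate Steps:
j = -127
U(h) = -3 + 6*h² (U(h) = 3*((h² + h*h) - 1) = 3*((h² + h²) - 1) = 3*(2*h² - 1) = 3*(-1 + 2*h²) = -3 + 6*h²)
C(u) = -81 + 6*u² (C(u) = (-3 + 6*u²) - 78 = -81 + 6*u²)
j + C(a(W)) = -127 + (-81 + 6*(0*(1 + 0))²) = -127 + (-81 + 6*(0*1)²) = -127 + (-81 + 6*0²) = -127 + (-81 + 6*0) = -127 + (-81 + 0) = -127 - 81 = -208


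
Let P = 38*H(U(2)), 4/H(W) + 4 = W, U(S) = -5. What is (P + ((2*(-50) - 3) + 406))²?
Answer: 6630625/81 ≈ 81860.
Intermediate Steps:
H(W) = 4/(-4 + W)
P = -152/9 (P = 38*(4/(-4 - 5)) = 38*(4/(-9)) = 38*(4*(-⅑)) = 38*(-4/9) = -152/9 ≈ -16.889)
(P + ((2*(-50) - 3) + 406))² = (-152/9 + ((2*(-50) - 3) + 406))² = (-152/9 + ((-100 - 3) + 406))² = (-152/9 + (-103 + 406))² = (-152/9 + 303)² = (2575/9)² = 6630625/81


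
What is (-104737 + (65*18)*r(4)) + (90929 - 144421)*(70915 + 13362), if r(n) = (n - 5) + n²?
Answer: -4508232471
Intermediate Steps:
r(n) = -5 + n + n² (r(n) = (-5 + n) + n² = -5 + n + n²)
(-104737 + (65*18)*r(4)) + (90929 - 144421)*(70915 + 13362) = (-104737 + (65*18)*(-5 + 4 + 4²)) + (90929 - 144421)*(70915 + 13362) = (-104737 + 1170*(-5 + 4 + 16)) - 53492*84277 = (-104737 + 1170*15) - 4508145284 = (-104737 + 17550) - 4508145284 = -87187 - 4508145284 = -4508232471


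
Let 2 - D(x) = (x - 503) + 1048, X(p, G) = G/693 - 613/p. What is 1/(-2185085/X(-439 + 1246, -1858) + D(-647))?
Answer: 128281/81480739313 ≈ 1.5744e-6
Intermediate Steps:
X(p, G) = -613/p + G/693 (X(p, G) = G*(1/693) - 613/p = G/693 - 613/p = -613/p + G/693)
D(x) = -543 - x (D(x) = 2 - ((x - 503) + 1048) = 2 - ((-503 + x) + 1048) = 2 - (545 + x) = 2 + (-545 - x) = -543 - x)
1/(-2185085/X(-439 + 1246, -1858) + D(-647)) = 1/(-2185085/(-613/(-439 + 1246) + (1/693)*(-1858)) + (-543 - 1*(-647))) = 1/(-2185085/(-613/807 - 1858/693) + (-543 + 647)) = 1/(-2185085/(-613*1/807 - 1858/693) + 104) = 1/(-2185085/(-613/807 - 1858/693) + 104) = 1/(-2185085/(-641405/186417) + 104) = 1/(-2185085*(-186417/641405) + 104) = 1/(81467398089/128281 + 104) = 1/(81480739313/128281) = 128281/81480739313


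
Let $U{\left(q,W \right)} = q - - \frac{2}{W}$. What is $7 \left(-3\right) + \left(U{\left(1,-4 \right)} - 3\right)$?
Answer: $- \frac{47}{2} \approx -23.5$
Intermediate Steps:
$U{\left(q,W \right)} = q + \frac{2}{W}$
$7 \left(-3\right) + \left(U{\left(1,-4 \right)} - 3\right) = 7 \left(-3\right) - \left(2 + \frac{1}{2}\right) = -21 + \left(\left(1 + 2 \left(- \frac{1}{4}\right)\right) - 3\right) = -21 + \left(\left(1 - \frac{1}{2}\right) - 3\right) = -21 + \left(\frac{1}{2} - 3\right) = -21 - \frac{5}{2} = - \frac{47}{2}$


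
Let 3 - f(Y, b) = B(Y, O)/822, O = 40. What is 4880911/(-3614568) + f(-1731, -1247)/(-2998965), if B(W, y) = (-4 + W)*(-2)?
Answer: -2005361727387043/1485074920330440 ≈ -1.3503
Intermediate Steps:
B(W, y) = 8 - 2*W
f(Y, b) = 1229/411 + Y/411 (f(Y, b) = 3 - (8 - 2*Y)/822 = 3 - (4/411 - Y/411) = 3 + (-4/411 + Y/411) = 1229/411 + Y/411)
4880911/(-3614568) + f(-1731, -1247)/(-2998965) = 4880911/(-3614568) + (1229/411 + (1/411)*(-1731))/(-2998965) = 4880911*(-1/3614568) + (1229/411 - 577/137)*(-1/2998965) = -4880911/3614568 - 502/411*(-1/2998965) = -4880911/3614568 + 502/1232574615 = -2005361727387043/1485074920330440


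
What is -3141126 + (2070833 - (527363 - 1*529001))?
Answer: -1068655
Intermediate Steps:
-3141126 + (2070833 - (527363 - 1*529001)) = -3141126 + (2070833 - (527363 - 529001)) = -3141126 + (2070833 - 1*(-1638)) = -3141126 + (2070833 + 1638) = -3141126 + 2072471 = -1068655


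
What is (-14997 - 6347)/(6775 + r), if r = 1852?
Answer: -21344/8627 ≈ -2.4741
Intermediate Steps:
(-14997 - 6347)/(6775 + r) = (-14997 - 6347)/(6775 + 1852) = -21344/8627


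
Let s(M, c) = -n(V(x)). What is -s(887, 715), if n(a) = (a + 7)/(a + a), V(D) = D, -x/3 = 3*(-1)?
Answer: 8/9 ≈ 0.88889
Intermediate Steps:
x = 9 (x = -9*(-1) = -3*(-3) = 9)
n(a) = (7 + a)/(2*a) (n(a) = (7 + a)/((2*a)) = (7 + a)*(1/(2*a)) = (7 + a)/(2*a))
s(M, c) = -8/9 (s(M, c) = -(7 + 9)/(2*9) = -16/(2*9) = -1*8/9 = -8/9)
-s(887, 715) = -1*(-8/9) = 8/9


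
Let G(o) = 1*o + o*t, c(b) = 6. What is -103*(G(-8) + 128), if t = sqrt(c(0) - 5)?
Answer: -11536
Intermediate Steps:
t = 1 (t = sqrt(6 - 5) = sqrt(1) = 1)
G(o) = 2*o (G(o) = 1*o + o*1 = o + o = 2*o)
-103*(G(-8) + 128) = -103*(2*(-8) + 128) = -103*(-16 + 128) = -103*112 = -11536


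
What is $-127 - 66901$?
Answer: $-67028$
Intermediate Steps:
$-127 - 66901 = -67028$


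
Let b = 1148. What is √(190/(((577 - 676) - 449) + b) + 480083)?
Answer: √432074985/30 ≈ 692.88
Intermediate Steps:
√(190/(((577 - 676) - 449) + b) + 480083) = √(190/(((577 - 676) - 449) + 1148) + 480083) = √(190/((-99 - 449) + 1148) + 480083) = √(190/(-548 + 1148) + 480083) = √(190/600 + 480083) = √((1/600)*190 + 480083) = √(19/60 + 480083) = √(28804999/60) = √432074985/30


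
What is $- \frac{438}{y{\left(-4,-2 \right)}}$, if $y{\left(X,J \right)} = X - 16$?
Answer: $\frac{219}{10} \approx 21.9$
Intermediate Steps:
$y{\left(X,J \right)} = -16 + X$
$- \frac{438}{y{\left(-4,-2 \right)}} = - \frac{438}{-16 - 4} = - \frac{438}{-20} = \left(-438\right) \left(- \frac{1}{20}\right) = \frac{219}{10}$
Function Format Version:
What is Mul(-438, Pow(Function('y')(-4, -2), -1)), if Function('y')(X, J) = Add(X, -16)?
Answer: Rational(219, 10) ≈ 21.900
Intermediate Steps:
Function('y')(X, J) = Add(-16, X)
Mul(-438, Pow(Function('y')(-4, -2), -1)) = Mul(-438, Pow(Add(-16, -4), -1)) = Mul(-438, Pow(-20, -1)) = Mul(-438, Rational(-1, 20)) = Rational(219, 10)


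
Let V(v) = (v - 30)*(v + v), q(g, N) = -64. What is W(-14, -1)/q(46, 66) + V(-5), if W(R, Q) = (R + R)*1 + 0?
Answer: 5607/16 ≈ 350.44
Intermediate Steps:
W(R, Q) = 2*R (W(R, Q) = (2*R)*1 + 0 = 2*R + 0 = 2*R)
V(v) = 2*v*(-30 + v) (V(v) = (-30 + v)*(2*v) = 2*v*(-30 + v))
W(-14, -1)/q(46, 66) + V(-5) = (2*(-14))/(-64) + 2*(-5)*(-30 - 5) = -28*(-1/64) + 2*(-5)*(-35) = 7/16 + 350 = 5607/16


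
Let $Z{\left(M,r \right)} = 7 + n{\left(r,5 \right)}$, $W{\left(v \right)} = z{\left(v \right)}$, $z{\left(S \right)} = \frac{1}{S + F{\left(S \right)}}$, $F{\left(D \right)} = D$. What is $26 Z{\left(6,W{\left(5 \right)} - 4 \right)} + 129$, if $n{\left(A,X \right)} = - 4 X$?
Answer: $-209$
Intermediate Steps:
$z{\left(S \right)} = \frac{1}{2 S}$ ($z{\left(S \right)} = \frac{1}{S + S} = \frac{1}{2 S}$)
$W{\left(v \right)} = \frac{1}{2 v}$
$Z{\left(M,r \right)} = -13$ ($Z{\left(M,r \right)} = 7 - 20 = -13$)
$26 Z{\left(6,W{\left(5 \right)} - 4 \right)} + 129 = 26 \left(-13\right) + 129 = -338 + 129 = -209$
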